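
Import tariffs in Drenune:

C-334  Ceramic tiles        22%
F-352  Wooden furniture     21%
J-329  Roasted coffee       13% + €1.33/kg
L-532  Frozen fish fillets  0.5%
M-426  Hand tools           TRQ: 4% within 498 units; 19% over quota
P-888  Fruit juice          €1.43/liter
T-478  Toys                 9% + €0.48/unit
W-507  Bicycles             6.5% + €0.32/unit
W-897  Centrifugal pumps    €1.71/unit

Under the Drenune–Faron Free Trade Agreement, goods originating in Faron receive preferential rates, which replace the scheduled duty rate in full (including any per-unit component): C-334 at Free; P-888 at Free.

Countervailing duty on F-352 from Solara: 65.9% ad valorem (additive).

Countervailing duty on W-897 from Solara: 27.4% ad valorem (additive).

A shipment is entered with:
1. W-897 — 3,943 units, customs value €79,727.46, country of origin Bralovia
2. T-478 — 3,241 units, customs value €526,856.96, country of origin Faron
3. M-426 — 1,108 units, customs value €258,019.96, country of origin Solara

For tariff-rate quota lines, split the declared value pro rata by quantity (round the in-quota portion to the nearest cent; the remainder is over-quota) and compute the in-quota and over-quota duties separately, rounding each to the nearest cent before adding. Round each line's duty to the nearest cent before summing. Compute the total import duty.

Line 1 (W-897, Bralovia, 3,943 units, €79,727.46):
Base rate for W-897 is €1.71/unit.
The additional-duty order on W-897 targets Solara, not Bralovia; it does not apply.
Duty = 3,943 × €1.71 = €6,742.53.
Line 2 (T-478, Faron, 3,241 units, €526,856.96):
Base rate for T-478 is 9% + €0.48/unit.
Origin Faron is the FTA partner but T-478 is not on the preference list; base rate stands.
Duty = €526,856.96 × 9% + 3,241 × €0.48 = €48,972.81.
Line 3 (M-426, Solara, 1,108 units, €258,019.96):
Code M-426 is under a tariff-rate quota (threshold 498 units). In-quota: 498 units at 4%; over-quota: 610 units at 19%.
Pro-rata value split: in-quota = €258,019.96 × 498/1,108 = €115,969.26; over-quota = €258,019.96 − €115,969.26 = €142,050.70.
In-quota duty = €115,969.26 × 4% = €4,638.77. Over-quota duty = €142,050.70 × 19% = €26,989.63.
Line duty = €4,638.77 + €26,989.63 = €31,628.40.
Total = €6,742.53 + €48,972.81 + €31,628.40 = €87,343.74.

€87,343.74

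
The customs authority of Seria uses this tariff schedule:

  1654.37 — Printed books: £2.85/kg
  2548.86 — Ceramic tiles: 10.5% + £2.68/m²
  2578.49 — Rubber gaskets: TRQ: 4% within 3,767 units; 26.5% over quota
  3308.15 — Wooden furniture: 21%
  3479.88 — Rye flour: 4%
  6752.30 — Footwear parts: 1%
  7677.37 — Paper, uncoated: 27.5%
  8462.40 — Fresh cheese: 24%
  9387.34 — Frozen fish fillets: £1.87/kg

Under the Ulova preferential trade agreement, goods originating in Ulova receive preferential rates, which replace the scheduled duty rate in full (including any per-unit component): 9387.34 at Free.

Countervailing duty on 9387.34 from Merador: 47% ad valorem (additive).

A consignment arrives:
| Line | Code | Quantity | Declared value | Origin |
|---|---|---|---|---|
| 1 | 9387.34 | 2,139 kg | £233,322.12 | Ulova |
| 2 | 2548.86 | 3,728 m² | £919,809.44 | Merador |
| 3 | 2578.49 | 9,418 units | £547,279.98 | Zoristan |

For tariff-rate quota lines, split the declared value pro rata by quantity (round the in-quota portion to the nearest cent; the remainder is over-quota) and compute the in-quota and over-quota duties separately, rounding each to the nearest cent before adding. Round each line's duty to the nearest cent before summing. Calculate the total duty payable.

£202,347.64

Line 1 (9387.34, Ulova, 2,139 kg, £233,322.12):
Base rate for 9387.34 is £1.87/kg.
Origin Ulova qualifies under the Seria–Ulova agreement and 9387.34 is covered: preferential rate Free applies instead.
The additional-duty order on 9387.34 targets Merador, not Ulova; it does not apply.
Duty = £233,322.12 × 0% = £0.00.
Line 2 (2548.86, Merador, 3,728 m², £919,809.44):
Base rate for 2548.86 is 10.5% + £2.68/m².
Duty = £919,809.44 × 10.5% + 3,728 × £2.68 = £106,571.03.
Line 3 (2578.49, Zoristan, 9,418 units, £547,279.98):
Code 2578.49 is under a tariff-rate quota (threshold 3,767 units). In-quota: 3,767 units at 4%; over-quota: 5,651 units at 26.5%.
Pro-rata value split: in-quota = £547,279.98 × 3,767/9,418 = £218,900.37; over-quota = £547,279.98 − £218,900.37 = £328,379.61.
In-quota duty = £218,900.37 × 4% = £8,756.01. Over-quota duty = £328,379.61 × 26.5% = £87,020.60.
Line duty = £8,756.01 + £87,020.60 = £95,776.61.
Total = £0.00 + £106,571.03 + £95,776.61 = £202,347.64.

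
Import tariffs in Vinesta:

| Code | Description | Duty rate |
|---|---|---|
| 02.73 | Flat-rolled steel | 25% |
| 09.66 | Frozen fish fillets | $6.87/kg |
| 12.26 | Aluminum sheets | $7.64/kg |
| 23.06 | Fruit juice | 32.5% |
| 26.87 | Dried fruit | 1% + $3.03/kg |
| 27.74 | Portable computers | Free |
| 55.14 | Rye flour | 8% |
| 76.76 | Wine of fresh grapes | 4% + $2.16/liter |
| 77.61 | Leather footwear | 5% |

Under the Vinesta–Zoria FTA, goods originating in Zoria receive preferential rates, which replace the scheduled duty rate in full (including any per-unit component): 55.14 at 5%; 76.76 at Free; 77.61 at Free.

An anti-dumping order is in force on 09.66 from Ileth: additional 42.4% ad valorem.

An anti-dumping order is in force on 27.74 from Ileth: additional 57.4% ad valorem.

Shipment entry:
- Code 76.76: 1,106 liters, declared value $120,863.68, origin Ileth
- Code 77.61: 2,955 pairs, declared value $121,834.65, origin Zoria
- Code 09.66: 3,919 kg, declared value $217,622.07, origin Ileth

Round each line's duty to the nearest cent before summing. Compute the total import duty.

$126,418.80

Line 1 (76.76, Ileth, 1,106 liters, $120,863.68):
Base rate for 76.76 is 4% + $2.16/liter.
76.76 has an FTA preferential rate, but origin Ileth is not Zoria; base rate stands.
Duty = $120,863.68 × 4% + 1,106 × $2.16 = $7,223.51.
Line 2 (77.61, Zoria, 2,955 pairs, $121,834.65):
Base rate for 77.61 is 5%.
Origin Zoria qualifies under the Vinesta–Zoria agreement and 77.61 is covered: preferential rate Free applies instead.
Duty = $121,834.65 × 0% = $0.00.
Line 3 (09.66, Ileth, 3,919 kg, $217,622.07):
Base rate for 09.66 is $6.87/kg.
Additional duty on 09.66 from Ileth: +42.4% ad valorem. Applied ad valorem rate = 42.4%.
Duty = $217,622.07 × 42.4% + 3,919 × $6.87 = $119,195.29.
Total = $7,223.51 + $0.00 + $119,195.29 = $126,418.80.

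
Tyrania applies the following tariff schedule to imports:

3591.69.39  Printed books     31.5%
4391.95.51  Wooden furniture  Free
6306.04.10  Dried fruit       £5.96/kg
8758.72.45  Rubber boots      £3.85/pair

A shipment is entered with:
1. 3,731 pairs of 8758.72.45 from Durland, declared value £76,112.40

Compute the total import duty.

Line 1 (8758.72.45, Durland, 3,731 pairs, £76,112.40):
Base rate for 8758.72.45 is £3.85/pair.
Duty = 3,731 × £3.85 = £14,364.35.

£14,364.35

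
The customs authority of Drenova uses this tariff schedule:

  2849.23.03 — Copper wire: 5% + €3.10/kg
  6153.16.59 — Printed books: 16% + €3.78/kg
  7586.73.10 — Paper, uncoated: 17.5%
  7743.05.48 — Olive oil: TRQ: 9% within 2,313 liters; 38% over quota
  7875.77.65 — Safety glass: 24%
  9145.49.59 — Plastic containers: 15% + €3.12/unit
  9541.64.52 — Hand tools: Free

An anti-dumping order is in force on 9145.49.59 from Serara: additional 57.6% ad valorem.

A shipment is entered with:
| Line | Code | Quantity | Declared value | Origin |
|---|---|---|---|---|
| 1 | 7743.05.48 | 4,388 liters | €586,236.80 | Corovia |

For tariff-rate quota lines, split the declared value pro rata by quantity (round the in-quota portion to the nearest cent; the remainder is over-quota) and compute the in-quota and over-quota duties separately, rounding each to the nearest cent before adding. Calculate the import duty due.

Line 1 (7743.05.48, Corovia, 4,388 liters, €586,236.80):
Code 7743.05.48 is under a tariff-rate quota (threshold 2,313 liters). In-quota: 2,313 liters at 9%; over-quota: 2,075 liters at 38%.
Pro-rata value split: in-quota = €586,236.80 × 2,313/4,388 = €309,016.80; over-quota = €586,236.80 − €309,016.80 = €277,220.00.
In-quota duty = €309,016.80 × 9% = €27,811.51. Over-quota duty = €277,220.00 × 38% = €105,343.60.
Line duty = €27,811.51 + €105,343.60 = €133,155.11.

€133,155.11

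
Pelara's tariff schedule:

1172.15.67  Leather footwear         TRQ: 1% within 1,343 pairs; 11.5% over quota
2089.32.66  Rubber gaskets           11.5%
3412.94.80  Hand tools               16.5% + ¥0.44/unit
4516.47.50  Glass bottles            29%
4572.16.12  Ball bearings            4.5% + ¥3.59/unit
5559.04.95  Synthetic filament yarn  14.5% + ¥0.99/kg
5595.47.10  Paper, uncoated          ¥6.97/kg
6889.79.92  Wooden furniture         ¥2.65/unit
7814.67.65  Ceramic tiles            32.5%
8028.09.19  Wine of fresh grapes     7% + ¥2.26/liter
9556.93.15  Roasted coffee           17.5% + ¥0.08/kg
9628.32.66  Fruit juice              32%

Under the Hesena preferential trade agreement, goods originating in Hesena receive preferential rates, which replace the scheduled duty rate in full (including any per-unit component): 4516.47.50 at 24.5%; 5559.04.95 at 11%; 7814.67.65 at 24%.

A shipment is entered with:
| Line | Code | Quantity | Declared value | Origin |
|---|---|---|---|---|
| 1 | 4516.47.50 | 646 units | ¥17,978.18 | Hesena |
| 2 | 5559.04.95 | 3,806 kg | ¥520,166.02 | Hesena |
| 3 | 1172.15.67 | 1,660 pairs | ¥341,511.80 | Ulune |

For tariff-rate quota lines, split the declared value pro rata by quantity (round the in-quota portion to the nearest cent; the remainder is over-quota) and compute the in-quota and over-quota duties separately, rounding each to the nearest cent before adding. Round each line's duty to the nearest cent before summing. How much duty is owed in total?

Line 1 (4516.47.50, Hesena, 646 units, ¥17,978.18):
Base rate for 4516.47.50 is 29%.
Origin Hesena qualifies under the Pelara–Hesena agreement and 4516.47.50 is covered: preferential rate 24.5% applies instead.
Duty = ¥17,978.18 × 24.5% = ¥4,404.65.
Line 2 (5559.04.95, Hesena, 3,806 kg, ¥520,166.02):
Base rate for 5559.04.95 is 14.5% + ¥0.99/kg.
Origin Hesena qualifies under the Pelara–Hesena agreement and 5559.04.95 is covered: preferential rate 11% applies instead.
Duty = ¥520,166.02 × 11% = ¥57,218.26.
Line 3 (1172.15.67, Ulune, 1,660 pairs, ¥341,511.80):
Code 1172.15.67 is under a tariff-rate quota (threshold 1,343 pairs). In-quota: 1,343 pairs at 1%; over-quota: 317 pairs at 11.5%.
Pro-rata value split: in-quota = ¥341,511.80 × 1,343/1,660 = ¥276,295.39; over-quota = ¥341,511.80 − ¥276,295.39 = ¥65,216.41.
In-quota duty = ¥276,295.39 × 1% = ¥2,762.95. Over-quota duty = ¥65,216.41 × 11.5% = ¥7,499.89.
Line duty = ¥2,762.95 + ¥7,499.89 = ¥10,262.84.
Total = ¥4,404.65 + ¥57,218.26 + ¥10,262.84 = ¥71,885.75.

¥71,885.75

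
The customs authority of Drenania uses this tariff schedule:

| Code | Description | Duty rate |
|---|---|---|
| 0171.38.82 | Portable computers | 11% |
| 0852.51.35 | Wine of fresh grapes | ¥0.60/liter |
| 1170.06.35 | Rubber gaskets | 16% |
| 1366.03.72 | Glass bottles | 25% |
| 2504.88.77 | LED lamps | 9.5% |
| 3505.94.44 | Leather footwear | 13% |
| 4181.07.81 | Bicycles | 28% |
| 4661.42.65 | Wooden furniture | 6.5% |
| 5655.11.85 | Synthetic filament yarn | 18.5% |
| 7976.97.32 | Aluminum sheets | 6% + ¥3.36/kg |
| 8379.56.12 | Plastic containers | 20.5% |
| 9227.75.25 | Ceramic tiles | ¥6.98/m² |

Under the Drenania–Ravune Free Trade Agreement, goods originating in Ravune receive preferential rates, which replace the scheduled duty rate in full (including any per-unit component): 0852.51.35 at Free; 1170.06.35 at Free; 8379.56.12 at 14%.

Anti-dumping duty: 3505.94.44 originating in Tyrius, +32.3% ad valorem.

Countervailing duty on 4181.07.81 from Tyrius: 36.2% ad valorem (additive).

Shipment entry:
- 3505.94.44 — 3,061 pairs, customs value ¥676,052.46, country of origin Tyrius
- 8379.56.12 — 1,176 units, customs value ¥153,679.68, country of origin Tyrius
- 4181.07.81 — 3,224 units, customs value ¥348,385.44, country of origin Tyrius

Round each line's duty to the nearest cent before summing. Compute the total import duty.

¥561,419.54

Line 1 (3505.94.44, Tyrius, 3,061 pairs, ¥676,052.46):
Base rate for 3505.94.44 is 13%.
Additional duty on 3505.94.44 from Tyrius: +32.3%. Applied ad valorem rate: 13% + 32.3% = 45.3%.
Duty = ¥676,052.46 × 45.3% = ¥306,251.76.
Line 2 (8379.56.12, Tyrius, 1,176 units, ¥153,679.68):
Base rate for 8379.56.12 is 20.5%.
8379.56.12 has an FTA preferential rate, but origin Tyrius is not Ravune; base rate stands.
Duty = ¥153,679.68 × 20.5% = ¥31,504.33.
Line 3 (4181.07.81, Tyrius, 3,224 units, ¥348,385.44):
Base rate for 4181.07.81 is 28%.
Additional duty on 4181.07.81 from Tyrius: +36.2%. Applied ad valorem rate: 28% + 36.2% = 64.2%.
Duty = ¥348,385.44 × 64.2% = ¥223,663.45.
Total = ¥306,251.76 + ¥31,504.33 + ¥223,663.45 = ¥561,419.54.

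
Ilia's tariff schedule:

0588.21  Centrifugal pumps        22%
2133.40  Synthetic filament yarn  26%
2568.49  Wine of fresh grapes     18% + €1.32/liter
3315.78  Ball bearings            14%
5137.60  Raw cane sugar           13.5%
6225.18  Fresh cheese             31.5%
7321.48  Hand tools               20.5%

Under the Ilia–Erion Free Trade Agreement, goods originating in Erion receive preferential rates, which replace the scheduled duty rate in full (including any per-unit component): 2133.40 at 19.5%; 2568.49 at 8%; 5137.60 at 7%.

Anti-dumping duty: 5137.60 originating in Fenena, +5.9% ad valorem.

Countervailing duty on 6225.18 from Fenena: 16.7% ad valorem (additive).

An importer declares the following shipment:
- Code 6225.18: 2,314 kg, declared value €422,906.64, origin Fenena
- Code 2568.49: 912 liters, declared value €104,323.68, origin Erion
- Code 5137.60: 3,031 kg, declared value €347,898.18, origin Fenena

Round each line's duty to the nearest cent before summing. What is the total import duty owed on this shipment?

€279,679.14

Line 1 (6225.18, Fenena, 2,314 kg, €422,906.64):
Base rate for 6225.18 is 31.5%.
Additional duty on 6225.18 from Fenena: +16.7%. Applied ad valorem rate: 31.5% + 16.7% = 48.2%.
Duty = €422,906.64 × 48.2% = €203,841.00.
Line 2 (2568.49, Erion, 912 liters, €104,323.68):
Base rate for 2568.49 is 18% + €1.32/liter.
Origin Erion qualifies under the Ilia–Erion agreement and 2568.49 is covered: preferential rate 8% applies instead.
Duty = €104,323.68 × 8% = €8,345.89.
Line 3 (5137.60, Fenena, 3,031 kg, €347,898.18):
Base rate for 5137.60 is 13.5%.
5137.60 has an FTA preferential rate, but origin Fenena is not Erion; base rate stands.
Additional duty on 5137.60 from Fenena: +5.9%. Applied ad valorem rate: 13.5% + 5.9% = 19.4%.
Duty = €347,898.18 × 19.4% = €67,492.25.
Total = €203,841.00 + €8,345.89 + €67,492.25 = €279,679.14.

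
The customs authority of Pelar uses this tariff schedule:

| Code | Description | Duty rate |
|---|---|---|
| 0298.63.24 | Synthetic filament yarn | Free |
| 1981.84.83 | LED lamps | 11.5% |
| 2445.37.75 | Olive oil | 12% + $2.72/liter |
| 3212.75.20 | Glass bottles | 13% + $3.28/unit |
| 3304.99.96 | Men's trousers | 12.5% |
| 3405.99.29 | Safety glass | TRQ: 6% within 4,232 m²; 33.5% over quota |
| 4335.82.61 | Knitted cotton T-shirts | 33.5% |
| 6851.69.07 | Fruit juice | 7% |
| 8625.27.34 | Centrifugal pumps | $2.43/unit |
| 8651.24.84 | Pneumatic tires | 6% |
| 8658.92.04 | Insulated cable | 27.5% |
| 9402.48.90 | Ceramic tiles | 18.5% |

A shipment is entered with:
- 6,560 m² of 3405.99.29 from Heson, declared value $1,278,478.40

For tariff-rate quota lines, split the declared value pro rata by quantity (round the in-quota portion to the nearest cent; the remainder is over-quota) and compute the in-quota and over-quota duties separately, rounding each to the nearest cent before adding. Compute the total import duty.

Line 1 (3405.99.29, Heson, 6,560 m², $1,278,478.40):
Code 3405.99.29 is under a tariff-rate quota (threshold 4,232 m²). In-quota: 4,232 m² at 6%; over-quota: 2,328 m² at 33.5%.
Pro-rata value split: in-quota = $1,278,478.40 × 4,232/6,560 = $824,774.48; over-quota = $1,278,478.40 − $824,774.48 = $453,703.92.
In-quota duty = $824,774.48 × 6% = $49,486.47. Over-quota duty = $453,703.92 × 33.5% = $151,990.81.
Line duty = $49,486.47 + $151,990.81 = $201,477.28.

$201,477.28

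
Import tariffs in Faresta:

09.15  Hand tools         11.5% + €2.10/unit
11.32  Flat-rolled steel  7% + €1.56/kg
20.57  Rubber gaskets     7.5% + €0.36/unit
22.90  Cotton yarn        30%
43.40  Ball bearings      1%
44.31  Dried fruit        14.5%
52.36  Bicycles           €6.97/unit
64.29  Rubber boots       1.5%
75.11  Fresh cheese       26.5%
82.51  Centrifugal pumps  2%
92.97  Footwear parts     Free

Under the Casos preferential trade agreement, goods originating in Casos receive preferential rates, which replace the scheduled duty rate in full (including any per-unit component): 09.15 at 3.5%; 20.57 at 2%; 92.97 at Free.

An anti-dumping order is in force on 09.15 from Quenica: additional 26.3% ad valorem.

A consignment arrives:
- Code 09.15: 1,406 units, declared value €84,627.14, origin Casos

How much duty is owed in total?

Line 1 (09.15, Casos, 1,406 units, €84,627.14):
Base rate for 09.15 is 11.5% + €2.10/unit.
Origin Casos qualifies under the Faresta–Casos agreement and 09.15 is covered: preferential rate 3.5% applies instead.
The additional-duty order on 09.15 targets Quenica, not Casos; it does not apply.
Duty = €84,627.14 × 3.5% = €2,961.95.

€2,961.95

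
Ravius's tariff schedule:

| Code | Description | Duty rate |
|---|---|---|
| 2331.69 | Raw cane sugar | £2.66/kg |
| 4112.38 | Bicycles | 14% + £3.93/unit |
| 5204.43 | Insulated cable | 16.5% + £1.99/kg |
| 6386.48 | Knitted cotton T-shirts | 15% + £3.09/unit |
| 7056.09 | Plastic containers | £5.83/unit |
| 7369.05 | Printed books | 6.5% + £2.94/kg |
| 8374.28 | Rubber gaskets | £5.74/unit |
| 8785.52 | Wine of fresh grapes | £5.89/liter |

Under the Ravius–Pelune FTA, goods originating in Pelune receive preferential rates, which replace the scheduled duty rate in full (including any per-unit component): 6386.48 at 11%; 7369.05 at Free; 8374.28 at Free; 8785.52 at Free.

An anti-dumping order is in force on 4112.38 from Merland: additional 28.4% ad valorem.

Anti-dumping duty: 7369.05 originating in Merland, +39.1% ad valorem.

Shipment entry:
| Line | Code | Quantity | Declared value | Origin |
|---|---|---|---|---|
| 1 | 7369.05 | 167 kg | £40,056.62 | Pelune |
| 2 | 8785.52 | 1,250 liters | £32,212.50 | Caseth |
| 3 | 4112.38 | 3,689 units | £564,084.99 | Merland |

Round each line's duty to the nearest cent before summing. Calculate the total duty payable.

£261,032.31

Line 1 (7369.05, Pelune, 167 kg, £40,056.62):
Base rate for 7369.05 is 6.5% + £2.94/kg.
Origin Pelune qualifies under the Ravius–Pelune agreement and 7369.05 is covered: preferential rate Free applies instead.
The additional-duty order on 7369.05 targets Merland, not Pelune; it does not apply.
Duty = £40,056.62 × 0% = £0.00.
Line 2 (8785.52, Caseth, 1,250 liters, £32,212.50):
Base rate for 8785.52 is £5.89/liter.
8785.52 has an FTA preferential rate, but origin Caseth is not Pelune; base rate stands.
Duty = 1,250 × £5.89 = £7,362.50.
Line 3 (4112.38, Merland, 3,689 units, £564,084.99):
Base rate for 4112.38 is 14% + £3.93/unit.
Additional duty on 4112.38 from Merland: +28.4%. Applied ad valorem rate: 14% + 28.4% = 42.4%.
Duty = £564,084.99 × 42.4% + 3,689 × £3.93 = £253,669.81.
Total = £0.00 + £7,362.50 + £253,669.81 = £261,032.31.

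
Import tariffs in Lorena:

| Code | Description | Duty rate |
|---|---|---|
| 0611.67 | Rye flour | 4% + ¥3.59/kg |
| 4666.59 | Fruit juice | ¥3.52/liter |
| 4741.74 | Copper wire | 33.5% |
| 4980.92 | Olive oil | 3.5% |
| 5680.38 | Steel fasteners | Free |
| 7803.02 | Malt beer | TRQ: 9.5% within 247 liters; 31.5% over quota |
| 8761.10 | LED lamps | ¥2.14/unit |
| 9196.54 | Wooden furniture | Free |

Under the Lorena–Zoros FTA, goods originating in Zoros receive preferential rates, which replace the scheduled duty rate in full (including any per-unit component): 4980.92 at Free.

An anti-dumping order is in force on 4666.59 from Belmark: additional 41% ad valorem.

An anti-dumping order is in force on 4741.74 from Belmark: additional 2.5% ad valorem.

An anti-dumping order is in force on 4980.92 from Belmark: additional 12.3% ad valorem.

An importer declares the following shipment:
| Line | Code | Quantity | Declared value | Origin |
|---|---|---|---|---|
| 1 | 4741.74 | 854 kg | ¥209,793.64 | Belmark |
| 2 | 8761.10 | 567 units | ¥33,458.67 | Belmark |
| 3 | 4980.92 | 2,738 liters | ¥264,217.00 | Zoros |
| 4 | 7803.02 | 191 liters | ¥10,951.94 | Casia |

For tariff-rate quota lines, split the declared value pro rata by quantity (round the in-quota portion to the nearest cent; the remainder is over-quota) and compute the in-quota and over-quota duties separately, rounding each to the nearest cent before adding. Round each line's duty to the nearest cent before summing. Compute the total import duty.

¥77,779.52

Line 1 (4741.74, Belmark, 854 kg, ¥209,793.64):
Base rate for 4741.74 is 33.5%.
Additional duty on 4741.74 from Belmark: +2.5%. Applied ad valorem rate: 33.5% + 2.5% = 36%.
Duty = ¥209,793.64 × 36% = ¥75,525.71.
Line 2 (8761.10, Belmark, 567 units, ¥33,458.67):
Base rate for 8761.10 is ¥2.14/unit.
Duty = 567 × ¥2.14 = ¥1,213.38.
Line 3 (4980.92, Zoros, 2,738 liters, ¥264,217.00):
Base rate for 4980.92 is 3.5%.
Origin Zoros qualifies under the Lorena–Zoros agreement and 4980.92 is covered: preferential rate Free applies instead.
The additional-duty order on 4980.92 targets Belmark, not Zoros; it does not apply.
Duty = ¥264,217.00 × 0% = ¥0.00.
Line 4 (7803.02, Casia, 191 liters, ¥10,951.94):
Code 7803.02 is under a tariff-rate quota (threshold 247 liters). Quantity 191 liters is within the quota, so the in-quota rate 9.5% applies to the full value.
Duty = ¥10,951.94 × 9.5% = ¥1,040.43.
Total = ¥75,525.71 + ¥1,213.38 + ¥0.00 + ¥1,040.43 = ¥77,779.52.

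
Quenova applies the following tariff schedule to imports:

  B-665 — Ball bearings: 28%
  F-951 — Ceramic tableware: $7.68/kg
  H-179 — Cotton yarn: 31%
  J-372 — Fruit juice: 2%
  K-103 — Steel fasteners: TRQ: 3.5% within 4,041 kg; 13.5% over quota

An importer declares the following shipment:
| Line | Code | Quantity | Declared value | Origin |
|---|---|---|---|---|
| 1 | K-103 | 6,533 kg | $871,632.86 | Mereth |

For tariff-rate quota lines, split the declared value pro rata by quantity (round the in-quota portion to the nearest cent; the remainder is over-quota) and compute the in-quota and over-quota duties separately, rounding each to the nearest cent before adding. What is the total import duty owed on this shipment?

Line 1 (K-103, Mereth, 6,533 kg, $871,632.86):
Code K-103 is under a tariff-rate quota (threshold 4,041 kg). In-quota: 4,041 kg at 3.5%; over-quota: 2,492 kg at 13.5%.
Pro-rata value split: in-quota = $871,632.86 × 4,041/6,533 = $539,150.22; over-quota = $871,632.86 − $539,150.22 = $332,482.64.
In-quota duty = $539,150.22 × 3.5% = $18,870.26. Over-quota duty = $332,482.64 × 13.5% = $44,885.16.
Line duty = $18,870.26 + $44,885.16 = $63,755.42.

$63,755.42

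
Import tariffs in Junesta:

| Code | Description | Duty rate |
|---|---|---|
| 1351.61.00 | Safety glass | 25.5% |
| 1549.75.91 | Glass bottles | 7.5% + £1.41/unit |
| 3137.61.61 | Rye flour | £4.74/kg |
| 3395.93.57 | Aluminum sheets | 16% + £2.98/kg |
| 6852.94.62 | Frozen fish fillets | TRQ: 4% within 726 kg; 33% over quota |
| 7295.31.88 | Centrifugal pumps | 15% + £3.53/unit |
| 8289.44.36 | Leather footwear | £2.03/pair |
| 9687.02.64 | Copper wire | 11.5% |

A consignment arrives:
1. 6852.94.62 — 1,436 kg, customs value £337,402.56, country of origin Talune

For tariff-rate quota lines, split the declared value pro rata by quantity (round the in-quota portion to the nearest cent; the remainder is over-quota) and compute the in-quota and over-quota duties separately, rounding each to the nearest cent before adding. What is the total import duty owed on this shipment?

Line 1 (6852.94.62, Talune, 1,436 kg, £337,402.56):
Code 6852.94.62 is under a tariff-rate quota (threshold 726 kg). In-quota: 726 kg at 4%; over-quota: 710 kg at 33%.
Pro-rata value split: in-quota = £337,402.56 × 726/1,436 = £170,580.96; over-quota = £337,402.56 − £170,580.96 = £166,821.60.
In-quota duty = £170,580.96 × 4% = £6,823.24. Over-quota duty = £166,821.60 × 33% = £55,051.13.
Line duty = £6,823.24 + £55,051.13 = £61,874.37.

£61,874.37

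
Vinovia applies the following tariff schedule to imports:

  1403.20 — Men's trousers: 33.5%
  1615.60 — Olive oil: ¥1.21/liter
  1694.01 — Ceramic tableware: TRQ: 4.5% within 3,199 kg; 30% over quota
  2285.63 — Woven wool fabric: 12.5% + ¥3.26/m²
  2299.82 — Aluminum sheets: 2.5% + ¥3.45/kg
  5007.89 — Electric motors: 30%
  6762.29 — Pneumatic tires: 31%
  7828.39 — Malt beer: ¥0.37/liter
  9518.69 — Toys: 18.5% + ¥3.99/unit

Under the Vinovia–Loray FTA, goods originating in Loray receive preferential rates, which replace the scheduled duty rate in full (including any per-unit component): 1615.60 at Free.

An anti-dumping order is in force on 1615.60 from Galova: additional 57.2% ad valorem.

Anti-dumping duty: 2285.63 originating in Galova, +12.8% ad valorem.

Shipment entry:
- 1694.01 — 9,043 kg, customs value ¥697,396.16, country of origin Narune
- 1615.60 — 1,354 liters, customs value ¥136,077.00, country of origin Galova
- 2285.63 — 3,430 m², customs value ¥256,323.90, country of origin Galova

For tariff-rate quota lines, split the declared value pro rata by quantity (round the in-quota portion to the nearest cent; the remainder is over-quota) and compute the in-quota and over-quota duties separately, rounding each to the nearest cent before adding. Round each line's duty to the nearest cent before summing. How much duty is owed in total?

Line 1 (1694.01, Narune, 9,043 kg, ¥697,396.16):
Code 1694.01 is under a tariff-rate quota (threshold 3,199 kg). In-quota: 3,199 kg at 4.5%; over-quota: 5,844 kg at 30%.
Pro-rata value split: in-quota = ¥697,396.16 × 3,199/9,043 = ¥246,706.88; over-quota = ¥697,396.16 − ¥246,706.88 = ¥450,689.28.
In-quota duty = ¥246,706.88 × 4.5% = ¥11,101.81. Over-quota duty = ¥450,689.28 × 30% = ¥135,206.78.
Line duty = ¥11,101.81 + ¥135,206.78 = ¥146,308.59.
Line 2 (1615.60, Galova, 1,354 liters, ¥136,077.00):
Base rate for 1615.60 is ¥1.21/liter.
1615.60 has an FTA preferential rate, but origin Galova is not Loray; base rate stands.
Additional duty on 1615.60 from Galova: +57.2% ad valorem. Applied ad valorem rate = 57.2%.
Duty = ¥136,077.00 × 57.2% + 1,354 × ¥1.21 = ¥79,474.38.
Line 3 (2285.63, Galova, 3,430 m², ¥256,323.90):
Base rate for 2285.63 is 12.5% + ¥3.26/m².
Additional duty on 2285.63 from Galova: +12.8%. Applied ad valorem rate: 12.5% + 12.8% = 25.3%.
Duty = ¥256,323.90 × 25.3% + 3,430 × ¥3.26 = ¥76,031.75.
Total = ¥146,308.59 + ¥79,474.38 + ¥76,031.75 = ¥301,814.72.

¥301,814.72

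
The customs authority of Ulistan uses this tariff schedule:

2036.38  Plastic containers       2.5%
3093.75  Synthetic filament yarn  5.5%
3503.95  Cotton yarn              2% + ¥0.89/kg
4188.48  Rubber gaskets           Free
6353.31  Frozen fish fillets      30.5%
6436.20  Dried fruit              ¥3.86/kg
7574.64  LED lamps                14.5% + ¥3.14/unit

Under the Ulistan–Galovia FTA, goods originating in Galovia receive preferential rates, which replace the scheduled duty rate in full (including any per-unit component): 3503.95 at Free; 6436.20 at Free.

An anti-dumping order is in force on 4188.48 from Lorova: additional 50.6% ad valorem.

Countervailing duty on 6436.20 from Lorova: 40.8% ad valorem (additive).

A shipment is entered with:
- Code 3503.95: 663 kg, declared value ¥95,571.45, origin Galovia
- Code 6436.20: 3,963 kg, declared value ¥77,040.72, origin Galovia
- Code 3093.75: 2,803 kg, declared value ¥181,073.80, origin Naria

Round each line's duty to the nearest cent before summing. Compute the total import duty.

¥9,959.06

Line 1 (3503.95, Galovia, 663 kg, ¥95,571.45):
Base rate for 3503.95 is 2% + ¥0.89/kg.
Origin Galovia qualifies under the Ulistan–Galovia agreement and 3503.95 is covered: preferential rate Free applies instead.
Duty = ¥95,571.45 × 0% = ¥0.00.
Line 2 (6436.20, Galovia, 3,963 kg, ¥77,040.72):
Base rate for 6436.20 is ¥3.86/kg.
Origin Galovia qualifies under the Ulistan–Galovia agreement and 6436.20 is covered: preferential rate Free applies instead.
The additional-duty order on 6436.20 targets Lorova, not Galovia; it does not apply.
Duty = ¥77,040.72 × 0% = ¥0.00.
Line 3 (3093.75, Naria, 2,803 kg, ¥181,073.80):
Base rate for 3093.75 is 5.5%.
Duty = ¥181,073.80 × 5.5% = ¥9,959.06.
Total = ¥0.00 + ¥0.00 + ¥9,959.06 = ¥9,959.06.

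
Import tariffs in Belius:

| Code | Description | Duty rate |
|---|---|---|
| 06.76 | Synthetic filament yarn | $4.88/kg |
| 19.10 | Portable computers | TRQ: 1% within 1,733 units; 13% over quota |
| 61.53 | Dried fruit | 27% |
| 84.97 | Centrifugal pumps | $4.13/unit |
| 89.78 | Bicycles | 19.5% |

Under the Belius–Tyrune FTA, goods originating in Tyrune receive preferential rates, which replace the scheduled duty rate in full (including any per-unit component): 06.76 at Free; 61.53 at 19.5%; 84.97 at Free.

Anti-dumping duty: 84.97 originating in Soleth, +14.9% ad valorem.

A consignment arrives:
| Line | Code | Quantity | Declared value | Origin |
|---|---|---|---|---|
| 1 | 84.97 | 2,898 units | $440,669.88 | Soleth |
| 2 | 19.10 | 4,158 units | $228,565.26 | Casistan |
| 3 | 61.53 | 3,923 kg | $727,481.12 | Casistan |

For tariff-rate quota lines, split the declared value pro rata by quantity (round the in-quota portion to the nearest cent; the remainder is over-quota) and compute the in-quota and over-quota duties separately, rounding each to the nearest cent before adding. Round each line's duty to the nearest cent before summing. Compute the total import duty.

$292,330.37

Line 1 (84.97, Soleth, 2,898 units, $440,669.88):
Base rate for 84.97 is $4.13/unit.
84.97 has an FTA preferential rate, but origin Soleth is not Tyrune; base rate stands.
Additional duty on 84.97 from Soleth: +14.9% ad valorem. Applied ad valorem rate = 14.9%.
Duty = $440,669.88 × 14.9% + 2,898 × $4.13 = $77,628.55.
Line 2 (19.10, Casistan, 4,158 units, $228,565.26):
Code 19.10 is under a tariff-rate quota (threshold 1,733 units). In-quota: 1,733 units at 1%; over-quota: 2,425 units at 13%.
Pro-rata value split: in-quota = $228,565.26 × 1,733/4,158 = $95,263.01; over-quota = $228,565.26 − $95,263.01 = $133,302.25.
In-quota duty = $95,263.01 × 1% = $952.63. Over-quota duty = $133,302.25 × 13% = $17,329.29.
Line duty = $952.63 + $17,329.29 = $18,281.92.
Line 3 (61.53, Casistan, 3,923 kg, $727,481.12):
Base rate for 61.53 is 27%.
61.53 has an FTA preferential rate, but origin Casistan is not Tyrune; base rate stands.
Duty = $727,481.12 × 27% = $196,419.90.
Total = $77,628.55 + $18,281.92 + $196,419.90 = $292,330.37.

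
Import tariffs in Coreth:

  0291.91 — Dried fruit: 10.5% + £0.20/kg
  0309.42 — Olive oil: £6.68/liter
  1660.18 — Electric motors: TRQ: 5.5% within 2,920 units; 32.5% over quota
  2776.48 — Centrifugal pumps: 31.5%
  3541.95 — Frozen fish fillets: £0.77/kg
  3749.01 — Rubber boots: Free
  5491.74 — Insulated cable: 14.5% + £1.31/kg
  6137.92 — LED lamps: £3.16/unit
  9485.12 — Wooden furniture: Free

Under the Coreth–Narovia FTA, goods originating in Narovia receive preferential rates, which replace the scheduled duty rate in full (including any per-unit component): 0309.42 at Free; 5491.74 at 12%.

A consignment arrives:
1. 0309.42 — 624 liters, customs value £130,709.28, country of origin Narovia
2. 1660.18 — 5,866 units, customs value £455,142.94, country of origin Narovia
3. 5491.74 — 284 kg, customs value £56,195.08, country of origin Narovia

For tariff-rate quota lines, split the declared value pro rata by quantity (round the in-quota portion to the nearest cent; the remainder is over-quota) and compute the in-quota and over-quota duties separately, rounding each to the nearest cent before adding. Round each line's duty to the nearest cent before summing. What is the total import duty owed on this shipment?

Line 1 (0309.42, Narovia, 624 liters, £130,709.28):
Base rate for 0309.42 is £6.68/liter.
Origin Narovia qualifies under the Coreth–Narovia agreement and 0309.42 is covered: preferential rate Free applies instead.
Duty = £130,709.28 × 0% = £0.00.
Line 2 (1660.18, Narovia, 5,866 units, £455,142.94):
Code 1660.18 is under a tariff-rate quota (threshold 2,920 units). In-quota: 2,920 units at 5.5%; over-quota: 2,946 units at 32.5%.
Pro-rata value split: in-quota = £455,142.94 × 2,920/5,866 = £226,562.80; over-quota = £455,142.94 − £226,562.80 = £228,580.14.
In-quota duty = £226,562.80 × 5.5% = £12,460.95. Over-quota duty = £228,580.14 × 32.5% = £74,288.55.
Line duty = £12,460.95 + £74,288.55 = £86,749.50.
Line 3 (5491.74, Narovia, 284 kg, £56,195.08):
Base rate for 5491.74 is 14.5% + £1.31/kg.
Origin Narovia qualifies under the Coreth–Narovia agreement and 5491.74 is covered: preferential rate 12% applies instead.
Duty = £56,195.08 × 12% = £6,743.41.
Total = £0.00 + £86,749.50 + £6,743.41 = £93,492.91.

£93,492.91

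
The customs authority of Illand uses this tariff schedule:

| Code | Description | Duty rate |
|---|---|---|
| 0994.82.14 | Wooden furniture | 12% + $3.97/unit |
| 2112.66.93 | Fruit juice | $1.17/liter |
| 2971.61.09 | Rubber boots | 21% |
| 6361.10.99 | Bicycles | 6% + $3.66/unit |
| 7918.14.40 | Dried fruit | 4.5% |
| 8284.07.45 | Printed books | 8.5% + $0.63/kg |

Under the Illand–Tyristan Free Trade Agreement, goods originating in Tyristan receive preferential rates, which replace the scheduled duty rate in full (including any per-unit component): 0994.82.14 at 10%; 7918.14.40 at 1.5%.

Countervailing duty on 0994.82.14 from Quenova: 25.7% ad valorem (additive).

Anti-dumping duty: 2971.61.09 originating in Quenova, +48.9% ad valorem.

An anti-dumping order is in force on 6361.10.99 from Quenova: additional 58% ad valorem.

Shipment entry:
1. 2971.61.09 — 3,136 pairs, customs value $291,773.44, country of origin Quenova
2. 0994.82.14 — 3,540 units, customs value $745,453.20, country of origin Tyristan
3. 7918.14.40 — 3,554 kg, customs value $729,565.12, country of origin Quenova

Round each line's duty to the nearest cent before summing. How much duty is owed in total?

$311,325.38

Line 1 (2971.61.09, Quenova, 3,136 pairs, $291,773.44):
Base rate for 2971.61.09 is 21%.
Additional duty on 2971.61.09 from Quenova: +48.9%. Applied ad valorem rate: 21% + 48.9% = 69.9%.
Duty = $291,773.44 × 69.9% = $203,949.63.
Line 2 (0994.82.14, Tyristan, 3,540 units, $745,453.20):
Base rate for 0994.82.14 is 12% + $3.97/unit.
Origin Tyristan qualifies under the Illand–Tyristan agreement and 0994.82.14 is covered: preferential rate 10% applies instead.
The additional-duty order on 0994.82.14 targets Quenova, not Tyristan; it does not apply.
Duty = $745,453.20 × 10% = $74,545.32.
Line 3 (7918.14.40, Quenova, 3,554 kg, $729,565.12):
Base rate for 7918.14.40 is 4.5%.
7918.14.40 has an FTA preferential rate, but origin Quenova is not Tyristan; base rate stands.
Duty = $729,565.12 × 4.5% = $32,830.43.
Total = $203,949.63 + $74,545.32 + $32,830.43 = $311,325.38.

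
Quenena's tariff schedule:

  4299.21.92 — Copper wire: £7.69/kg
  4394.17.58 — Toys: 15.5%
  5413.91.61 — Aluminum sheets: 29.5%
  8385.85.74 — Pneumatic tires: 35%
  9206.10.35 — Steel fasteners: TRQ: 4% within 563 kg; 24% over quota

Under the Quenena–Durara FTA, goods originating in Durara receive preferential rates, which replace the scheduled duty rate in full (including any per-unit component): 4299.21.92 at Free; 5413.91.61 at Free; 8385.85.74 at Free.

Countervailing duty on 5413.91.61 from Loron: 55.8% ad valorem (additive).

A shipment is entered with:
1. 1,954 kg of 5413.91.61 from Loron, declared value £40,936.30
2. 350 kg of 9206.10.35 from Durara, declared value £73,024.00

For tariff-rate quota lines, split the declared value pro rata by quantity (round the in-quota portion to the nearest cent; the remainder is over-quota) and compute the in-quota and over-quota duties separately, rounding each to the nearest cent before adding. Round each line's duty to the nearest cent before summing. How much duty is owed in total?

£37,839.62

Line 1 (5413.91.61, Loron, 1,954 kg, £40,936.30):
Base rate for 5413.91.61 is 29.5%.
5413.91.61 has an FTA preferential rate, but origin Loron is not Durara; base rate stands.
Additional duty on 5413.91.61 from Loron: +55.8%. Applied ad valorem rate: 29.5% + 55.8% = 85.3%.
Duty = £40,936.30 × 85.3% = £34,918.66.
Line 2 (9206.10.35, Durara, 350 kg, £73,024.00):
Code 9206.10.35 is under a tariff-rate quota (threshold 563 kg). Quantity 350 kg is within the quota, so the in-quota rate 4% applies to the full value.
Duty = £73,024.00 × 4% = £2,920.96.
Total = £34,918.66 + £2,920.96 = £37,839.62.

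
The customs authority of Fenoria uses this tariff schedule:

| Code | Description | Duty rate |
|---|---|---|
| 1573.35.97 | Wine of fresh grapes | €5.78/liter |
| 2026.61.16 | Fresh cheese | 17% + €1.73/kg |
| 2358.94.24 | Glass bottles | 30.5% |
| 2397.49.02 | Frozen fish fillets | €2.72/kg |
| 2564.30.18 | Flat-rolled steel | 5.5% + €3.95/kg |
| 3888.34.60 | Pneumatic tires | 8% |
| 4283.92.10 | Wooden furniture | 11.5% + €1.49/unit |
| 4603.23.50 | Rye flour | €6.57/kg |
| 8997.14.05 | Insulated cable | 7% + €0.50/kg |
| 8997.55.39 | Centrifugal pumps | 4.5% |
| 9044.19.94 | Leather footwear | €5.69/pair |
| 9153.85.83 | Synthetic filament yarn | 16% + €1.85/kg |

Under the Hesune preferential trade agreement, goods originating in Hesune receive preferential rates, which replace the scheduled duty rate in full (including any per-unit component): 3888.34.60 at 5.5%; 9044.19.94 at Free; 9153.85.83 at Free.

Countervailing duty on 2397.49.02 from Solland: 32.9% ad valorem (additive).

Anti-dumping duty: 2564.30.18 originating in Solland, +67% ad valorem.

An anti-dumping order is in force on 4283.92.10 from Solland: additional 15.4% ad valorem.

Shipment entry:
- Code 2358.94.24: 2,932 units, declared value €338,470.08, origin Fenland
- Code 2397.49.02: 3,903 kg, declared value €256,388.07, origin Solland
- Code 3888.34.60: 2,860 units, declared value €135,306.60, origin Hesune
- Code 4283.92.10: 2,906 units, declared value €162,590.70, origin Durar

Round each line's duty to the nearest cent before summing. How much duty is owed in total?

Line 1 (2358.94.24, Fenland, 2,932 units, €338,470.08):
Base rate for 2358.94.24 is 30.5%.
Duty = €338,470.08 × 30.5% = €103,233.37.
Line 2 (2397.49.02, Solland, 3,903 kg, €256,388.07):
Base rate for 2397.49.02 is €2.72/kg.
Additional duty on 2397.49.02 from Solland: +32.9% ad valorem. Applied ad valorem rate = 32.9%.
Duty = €256,388.07 × 32.9% + 3,903 × €2.72 = €94,967.84.
Line 3 (3888.34.60, Hesune, 2,860 units, €135,306.60):
Base rate for 3888.34.60 is 8%.
Origin Hesune qualifies under the Fenoria–Hesune agreement and 3888.34.60 is covered: preferential rate 5.5% applies instead.
Duty = €135,306.60 × 5.5% = €7,441.86.
Line 4 (4283.92.10, Durar, 2,906 units, €162,590.70):
Base rate for 4283.92.10 is 11.5% + €1.49/unit.
The additional-duty order on 4283.92.10 targets Solland, not Durar; it does not apply.
Duty = €162,590.70 × 11.5% + 2,906 × €1.49 = €23,027.87.
Total = €103,233.37 + €94,967.84 + €7,441.86 + €23,027.87 = €228,670.94.

€228,670.94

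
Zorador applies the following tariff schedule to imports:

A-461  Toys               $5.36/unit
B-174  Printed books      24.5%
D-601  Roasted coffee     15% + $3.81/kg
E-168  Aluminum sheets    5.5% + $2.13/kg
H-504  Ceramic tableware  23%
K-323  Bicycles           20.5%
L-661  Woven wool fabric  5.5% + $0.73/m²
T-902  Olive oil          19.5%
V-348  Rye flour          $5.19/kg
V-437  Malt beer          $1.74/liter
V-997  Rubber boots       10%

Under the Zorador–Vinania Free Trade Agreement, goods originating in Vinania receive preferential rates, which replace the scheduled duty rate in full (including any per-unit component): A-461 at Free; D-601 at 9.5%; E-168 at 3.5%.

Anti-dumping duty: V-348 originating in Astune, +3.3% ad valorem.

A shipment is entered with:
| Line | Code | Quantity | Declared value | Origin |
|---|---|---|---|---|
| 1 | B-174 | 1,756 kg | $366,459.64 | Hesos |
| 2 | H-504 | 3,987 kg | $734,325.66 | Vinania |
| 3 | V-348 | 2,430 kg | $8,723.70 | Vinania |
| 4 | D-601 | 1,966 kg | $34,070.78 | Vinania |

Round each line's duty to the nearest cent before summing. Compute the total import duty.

Line 1 (B-174, Hesos, 1,756 kg, $366,459.64):
Base rate for B-174 is 24.5%.
Duty = $366,459.64 × 24.5% = $89,782.61.
Line 2 (H-504, Vinania, 3,987 kg, $734,325.66):
Base rate for H-504 is 23%.
Origin Vinania is the FTA partner but H-504 is not on the preference list; base rate stands.
Duty = $734,325.66 × 23% = $168,894.90.
Line 3 (V-348, Vinania, 2,430 kg, $8,723.70):
Base rate for V-348 is $5.19/kg.
Origin Vinania is the FTA partner but V-348 is not on the preference list; base rate stands.
The additional-duty order on V-348 targets Astune, not Vinania; it does not apply.
Duty = 2,430 × $5.19 = $12,611.70.
Line 4 (D-601, Vinania, 1,966 kg, $34,070.78):
Base rate for D-601 is 15% + $3.81/kg.
Origin Vinania qualifies under the Zorador–Vinania agreement and D-601 is covered: preferential rate 9.5% applies instead.
Duty = $34,070.78 × 9.5% = $3,236.72.
Total = $89,782.61 + $168,894.90 + $12,611.70 + $3,236.72 = $274,525.93.

$274,525.93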